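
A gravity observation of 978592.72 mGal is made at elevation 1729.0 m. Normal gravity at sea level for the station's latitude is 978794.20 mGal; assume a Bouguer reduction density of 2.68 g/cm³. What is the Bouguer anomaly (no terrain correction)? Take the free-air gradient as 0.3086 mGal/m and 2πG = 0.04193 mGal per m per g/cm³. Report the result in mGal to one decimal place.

137.8

Free-air correction = 0.3086 × 1729.0 = 533.57 mGal
Free-air anomaly = 978592.72 − 978794.20 + (533.57) = 332.09 mGal
Bouguer slab correction = 0.04193 × 2.68 × 1729.0 = 194.29 mGal
Simple Bouguer anomaly = 332.09 − (194.29) = 137.80 mGal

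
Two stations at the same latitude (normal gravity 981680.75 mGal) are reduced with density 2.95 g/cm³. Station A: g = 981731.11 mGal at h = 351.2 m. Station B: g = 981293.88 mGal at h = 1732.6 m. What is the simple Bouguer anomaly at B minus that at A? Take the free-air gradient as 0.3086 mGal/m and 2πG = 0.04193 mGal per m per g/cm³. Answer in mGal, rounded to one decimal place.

Δg_SB(A) = 981731.11 − 981680.75 + 0.3086×351.2 − 0.04193×2.95×351.2 = 115.30 mGal
Δg_SB(B) = 981293.88 − 981680.75 + 0.3086×1732.6 − 0.04193×2.95×1732.6 = -66.50 mGal
Difference = -66.50 − (115.30) = -181.80 mGal

-181.8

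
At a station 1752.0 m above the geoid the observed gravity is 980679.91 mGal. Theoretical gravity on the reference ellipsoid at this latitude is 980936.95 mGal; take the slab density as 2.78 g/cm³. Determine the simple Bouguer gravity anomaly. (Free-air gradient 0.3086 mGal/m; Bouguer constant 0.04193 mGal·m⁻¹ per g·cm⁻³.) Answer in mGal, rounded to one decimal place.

79.4

Free-air correction = 0.3086 × 1752.0 = 540.67 mGal
Free-air anomaly = 980679.91 − 980936.95 + (540.67) = 283.63 mGal
Bouguer slab correction = 0.04193 × 2.78 × 1752.0 = 204.22 mGal
Simple Bouguer anomaly = 283.63 − (204.22) = 79.41 mGal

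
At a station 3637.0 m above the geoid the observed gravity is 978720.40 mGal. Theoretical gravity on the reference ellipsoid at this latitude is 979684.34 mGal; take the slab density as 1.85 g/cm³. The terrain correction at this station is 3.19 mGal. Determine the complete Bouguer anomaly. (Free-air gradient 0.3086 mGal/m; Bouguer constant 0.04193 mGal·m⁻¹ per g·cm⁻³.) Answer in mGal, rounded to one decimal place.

-120.5

Free-air correction = 0.3086 × 3637.0 = 1122.38 mGal
Free-air anomaly = 978720.40 − 979684.34 + (1122.38) = 158.44 mGal
Bouguer slab correction = 0.04193 × 1.85 × 3637.0 = 282.12 mGal
Simple Bouguer anomaly = 158.44 − (282.12) = -123.68 mGal
Complete Bouguer anomaly = -123.68 + 3.19 = -120.49 mGal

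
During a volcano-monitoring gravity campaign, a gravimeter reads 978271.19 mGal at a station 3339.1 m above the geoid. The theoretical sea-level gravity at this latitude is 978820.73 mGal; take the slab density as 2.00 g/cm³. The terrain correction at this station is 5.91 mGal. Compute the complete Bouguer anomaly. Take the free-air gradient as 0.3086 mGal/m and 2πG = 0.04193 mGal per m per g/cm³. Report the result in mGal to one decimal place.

Free-air correction = 0.3086 × 3339.1 = 1030.45 mGal
Free-air anomaly = 978271.19 − 978820.73 + (1030.45) = 480.91 mGal
Bouguer slab correction = 0.04193 × 2.00 × 3339.1 = 280.02 mGal
Simple Bouguer anomaly = 480.91 − (280.02) = 200.89 mGal
Complete Bouguer anomaly = 200.89 + 5.91 = 206.80 mGal

206.8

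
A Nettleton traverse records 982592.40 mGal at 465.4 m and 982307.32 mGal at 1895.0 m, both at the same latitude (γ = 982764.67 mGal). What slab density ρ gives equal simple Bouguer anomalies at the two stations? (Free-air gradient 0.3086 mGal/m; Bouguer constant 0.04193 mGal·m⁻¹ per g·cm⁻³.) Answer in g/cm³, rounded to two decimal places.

2.60

Δg_obs = 982307.32 − 982592.40 = -285.08 mGal over Δh = 1895.0 − 465.4 = 1429.6 m
Equal Bouguer anomalies ⇒ Δg_obs + (0.3086 − 0.04193ρ)·Δh = 0
0.3086 − 0.04193ρ = −Δg_obs/Δh = 0.19941
ρ = (0.3086 − 0.19941) / 0.04193 = 2.60 g/cm³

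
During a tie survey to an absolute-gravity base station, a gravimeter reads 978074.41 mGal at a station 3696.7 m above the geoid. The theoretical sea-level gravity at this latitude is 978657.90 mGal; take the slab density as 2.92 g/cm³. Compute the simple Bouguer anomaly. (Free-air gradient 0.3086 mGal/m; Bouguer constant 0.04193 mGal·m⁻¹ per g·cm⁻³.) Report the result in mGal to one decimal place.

104.7

Free-air correction = 0.3086 × 3696.7 = 1140.80 mGal
Free-air anomaly = 978074.41 − 978657.90 + (1140.80) = 557.31 mGal
Bouguer slab correction = 0.04193 × 2.92 × 3696.7 = 452.61 mGal
Simple Bouguer anomaly = 557.31 − (452.61) = 104.70 mGal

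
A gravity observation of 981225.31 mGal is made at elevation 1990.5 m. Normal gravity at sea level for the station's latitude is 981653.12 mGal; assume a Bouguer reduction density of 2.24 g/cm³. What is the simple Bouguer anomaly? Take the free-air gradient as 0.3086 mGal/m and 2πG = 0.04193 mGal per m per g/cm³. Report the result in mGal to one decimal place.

Free-air correction = 0.3086 × 1990.5 = 614.27 mGal
Free-air anomaly = 981225.31 − 981653.12 + (614.27) = 186.46 mGal
Bouguer slab correction = 0.04193 × 2.24 × 1990.5 = 186.95 mGal
Simple Bouguer anomaly = 186.46 − (186.95) = -0.49 mGal

-0.5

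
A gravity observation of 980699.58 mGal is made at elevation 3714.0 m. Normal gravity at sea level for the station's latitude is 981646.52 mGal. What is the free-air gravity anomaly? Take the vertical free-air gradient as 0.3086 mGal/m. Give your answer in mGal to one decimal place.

199.2

Free-air correction = 0.3086 × 3714.0 = 1146.14 mGal
Free-air anomaly = 980699.58 − 981646.52 + (1146.14) = 199.20 mGal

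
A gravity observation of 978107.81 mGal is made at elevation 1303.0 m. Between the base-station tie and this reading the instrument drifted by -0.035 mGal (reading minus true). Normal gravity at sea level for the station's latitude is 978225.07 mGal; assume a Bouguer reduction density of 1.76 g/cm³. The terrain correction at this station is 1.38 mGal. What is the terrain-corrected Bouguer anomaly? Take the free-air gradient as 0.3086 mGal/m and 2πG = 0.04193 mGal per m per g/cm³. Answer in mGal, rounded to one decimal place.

190.1

Drift-corrected reading = 978107.81 − (-0.035) = 978107.845 mGal
Free-air correction = 0.3086 × 1303.0 = 402.11 mGal
Free-air anomaly = 978107.845 − 978225.07 + (402.11) = 284.885 mGal
Bouguer slab correction = 0.04193 × 1.76 × 1303.0 = 96.16 mGal
Simple Bouguer anomaly = 284.885 − (96.16) = 188.725 mGal
Complete Bouguer anomaly = 188.725 + 1.38 = 190.105 mGal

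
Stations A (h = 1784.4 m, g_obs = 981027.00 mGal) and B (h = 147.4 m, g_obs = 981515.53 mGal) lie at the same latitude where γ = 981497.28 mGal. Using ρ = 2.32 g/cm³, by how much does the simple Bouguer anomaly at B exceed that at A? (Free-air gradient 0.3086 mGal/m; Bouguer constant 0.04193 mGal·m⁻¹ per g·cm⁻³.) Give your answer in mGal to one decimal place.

Δg_SB(A) = 981027.00 − 981497.28 + 0.3086×1784.4 − 0.04193×2.32×1784.4 = -93.20 mGal
Δg_SB(B) = 981515.53 − 981497.28 + 0.3086×147.4 − 0.04193×2.32×147.4 = 49.40 mGal
Difference = 49.40 − (-93.20) = 142.60 mGal

142.6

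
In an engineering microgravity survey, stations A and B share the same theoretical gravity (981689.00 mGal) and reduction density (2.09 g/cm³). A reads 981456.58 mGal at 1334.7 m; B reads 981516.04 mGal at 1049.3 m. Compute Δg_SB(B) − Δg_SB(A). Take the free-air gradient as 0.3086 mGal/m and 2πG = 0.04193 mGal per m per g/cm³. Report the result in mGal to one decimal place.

-3.6

Δg_SB(A) = 981456.58 − 981689.00 + 0.3086×1334.7 − 0.04193×2.09×1334.7 = 62.50 mGal
Δg_SB(B) = 981516.04 − 981689.00 + 0.3086×1049.3 − 0.04193×2.09×1049.3 = 58.90 mGal
Difference = 58.90 − (62.50) = -3.60 mGal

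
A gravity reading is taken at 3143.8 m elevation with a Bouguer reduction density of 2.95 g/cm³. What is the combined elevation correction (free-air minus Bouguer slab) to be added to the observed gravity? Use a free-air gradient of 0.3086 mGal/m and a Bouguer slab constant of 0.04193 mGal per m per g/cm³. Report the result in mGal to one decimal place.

Combined gradient = 0.3086 − 0.04193 × 2.95 = 0.1849065 mGal/m
Combined elevation correction = 0.1849065 × 3143.8 = 581.3 mGal

581.3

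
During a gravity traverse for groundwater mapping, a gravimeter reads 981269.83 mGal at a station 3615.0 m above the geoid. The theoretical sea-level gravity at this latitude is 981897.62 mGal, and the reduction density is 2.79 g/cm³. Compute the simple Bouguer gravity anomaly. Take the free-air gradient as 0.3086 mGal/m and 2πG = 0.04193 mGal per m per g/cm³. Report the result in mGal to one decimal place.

Free-air correction = 0.3086 × 3615.0 = 1115.59 mGal
Free-air anomaly = 981269.83 − 981897.62 + (1115.59) = 487.80 mGal
Bouguer slab correction = 0.04193 × 2.79 × 3615.0 = 422.90 mGal
Simple Bouguer anomaly = 487.80 − (422.90) = 64.90 mGal

64.9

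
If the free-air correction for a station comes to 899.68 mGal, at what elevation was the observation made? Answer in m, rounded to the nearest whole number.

2915

h = 899.68 / 0.3086 = 2915.36 m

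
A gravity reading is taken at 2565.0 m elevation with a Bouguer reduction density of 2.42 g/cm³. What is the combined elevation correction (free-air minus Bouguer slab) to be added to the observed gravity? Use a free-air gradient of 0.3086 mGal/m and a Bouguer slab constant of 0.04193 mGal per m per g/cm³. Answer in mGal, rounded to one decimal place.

531.3

Combined gradient = 0.3086 − 0.04193 × 2.42 = 0.2071294 mGal/m
Combined elevation correction = 0.2071294 × 2565.0 = 531.3 mGal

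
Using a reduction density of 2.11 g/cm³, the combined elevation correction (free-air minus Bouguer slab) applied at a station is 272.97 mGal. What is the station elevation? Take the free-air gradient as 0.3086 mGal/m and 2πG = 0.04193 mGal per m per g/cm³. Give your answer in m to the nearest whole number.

1240

Combined gradient = 0.3086 − 0.04193 × 2.11 = 0.2201277 mGal/m
h = 272.97 / 0.2201277 = 1240.05 m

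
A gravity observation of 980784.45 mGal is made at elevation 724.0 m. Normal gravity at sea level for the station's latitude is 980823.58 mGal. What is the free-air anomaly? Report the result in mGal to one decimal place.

Free-air correction = 0.3086 × 724.0 = 223.43 mGal
Free-air anomaly = 980784.45 − 980823.58 + (223.43) = 184.30 mGal

184.3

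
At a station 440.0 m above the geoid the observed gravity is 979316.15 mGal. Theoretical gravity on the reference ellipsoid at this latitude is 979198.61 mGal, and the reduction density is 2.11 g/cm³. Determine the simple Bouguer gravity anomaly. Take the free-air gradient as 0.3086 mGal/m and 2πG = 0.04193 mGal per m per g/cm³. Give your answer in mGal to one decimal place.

Free-air correction = 0.3086 × 440.0 = 135.78 mGal
Free-air anomaly = 979316.15 − 979198.61 + (135.78) = 253.32 mGal
Bouguer slab correction = 0.04193 × 2.11 × 440.0 = 38.93 mGal
Simple Bouguer anomaly = 253.32 − (38.93) = 214.39 mGal

214.4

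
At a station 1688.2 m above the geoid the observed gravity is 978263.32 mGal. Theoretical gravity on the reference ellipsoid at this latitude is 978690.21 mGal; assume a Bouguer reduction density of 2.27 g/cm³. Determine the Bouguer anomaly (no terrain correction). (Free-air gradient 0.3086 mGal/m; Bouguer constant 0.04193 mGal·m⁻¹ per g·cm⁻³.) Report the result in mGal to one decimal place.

Free-air correction = 0.3086 × 1688.2 = 520.98 mGal
Free-air anomaly = 978263.32 − 978690.21 + (520.98) = 94.09 mGal
Bouguer slab correction = 0.04193 × 2.27 × 1688.2 = 160.68 mGal
Simple Bouguer anomaly = 94.09 − (160.68) = -66.59 mGal

-66.6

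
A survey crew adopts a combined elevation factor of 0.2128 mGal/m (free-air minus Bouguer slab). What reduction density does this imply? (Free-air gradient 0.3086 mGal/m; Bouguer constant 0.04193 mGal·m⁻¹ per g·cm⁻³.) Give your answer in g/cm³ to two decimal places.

0.2128 = 0.3086 − 0.04193 × ρ
ρ = (0.3086 − 0.2128) / 0.04193 = 2.28 g/cm³

2.28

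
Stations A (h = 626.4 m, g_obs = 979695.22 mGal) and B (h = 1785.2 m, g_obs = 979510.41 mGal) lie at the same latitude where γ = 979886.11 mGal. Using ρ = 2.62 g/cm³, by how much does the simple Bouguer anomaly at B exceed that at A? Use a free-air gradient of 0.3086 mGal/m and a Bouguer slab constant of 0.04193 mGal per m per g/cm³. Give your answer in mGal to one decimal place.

45.5

Δg_SB(A) = 979695.22 − 979886.11 + 0.3086×626.4 − 0.04193×2.62×626.4 = -66.40 mGal
Δg_SB(B) = 979510.41 − 979886.11 + 0.3086×1785.2 − 0.04193×2.62×1785.2 = -20.90 mGal
Difference = -20.90 − (-66.40) = 45.50 mGal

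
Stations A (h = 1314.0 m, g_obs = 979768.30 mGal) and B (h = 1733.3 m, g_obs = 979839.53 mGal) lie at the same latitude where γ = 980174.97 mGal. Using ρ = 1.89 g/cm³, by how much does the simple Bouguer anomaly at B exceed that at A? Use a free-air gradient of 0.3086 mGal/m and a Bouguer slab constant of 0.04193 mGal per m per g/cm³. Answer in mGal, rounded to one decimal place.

Δg_SB(A) = 979768.30 − 980174.97 + 0.3086×1314.0 − 0.04193×1.89×1314.0 = -105.30 mGal
Δg_SB(B) = 979839.53 − 980174.97 + 0.3086×1733.3 − 0.04193×1.89×1733.3 = 62.10 mGal
Difference = 62.10 − (-105.30) = 167.40 mGal

167.4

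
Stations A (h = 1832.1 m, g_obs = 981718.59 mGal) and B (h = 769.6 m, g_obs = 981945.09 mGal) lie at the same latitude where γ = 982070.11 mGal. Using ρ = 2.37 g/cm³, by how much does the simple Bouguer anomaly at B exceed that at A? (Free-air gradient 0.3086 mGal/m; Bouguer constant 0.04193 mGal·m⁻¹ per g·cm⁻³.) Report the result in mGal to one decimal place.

Δg_SB(A) = 981718.59 − 982070.11 + 0.3086×1832.1 − 0.04193×2.37×1832.1 = 31.80 mGal
Δg_SB(B) = 981945.09 − 982070.11 + 0.3086×769.6 − 0.04193×2.37×769.6 = 36.00 mGal
Difference = 36.00 − (31.80) = 4.20 mGal

4.2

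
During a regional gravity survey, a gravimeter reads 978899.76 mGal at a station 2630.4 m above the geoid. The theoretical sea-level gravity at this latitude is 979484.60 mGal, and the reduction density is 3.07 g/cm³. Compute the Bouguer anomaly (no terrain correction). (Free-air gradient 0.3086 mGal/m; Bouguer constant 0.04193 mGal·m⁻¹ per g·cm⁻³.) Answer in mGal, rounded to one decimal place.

-111.7

Free-air correction = 0.3086 × 2630.4 = 811.74 mGal
Free-air anomaly = 978899.76 − 979484.60 + (811.74) = 226.90 mGal
Bouguer slab correction = 0.04193 × 3.07 × 2630.4 = 338.60 mGal
Simple Bouguer anomaly = 226.90 − (338.60) = -111.70 mGal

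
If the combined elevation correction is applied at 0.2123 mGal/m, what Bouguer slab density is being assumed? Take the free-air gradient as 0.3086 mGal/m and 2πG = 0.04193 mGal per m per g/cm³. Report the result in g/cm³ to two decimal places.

2.30

0.2123 = 0.3086 − 0.04193 × ρ
ρ = (0.3086 − 0.2123) / 0.04193 = 2.30 g/cm³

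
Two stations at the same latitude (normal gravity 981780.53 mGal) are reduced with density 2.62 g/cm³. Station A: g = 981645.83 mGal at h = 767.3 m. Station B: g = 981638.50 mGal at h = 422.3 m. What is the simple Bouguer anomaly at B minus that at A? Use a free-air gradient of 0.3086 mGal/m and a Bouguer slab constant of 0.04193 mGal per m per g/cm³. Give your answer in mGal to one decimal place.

-75.9

Δg_SB(A) = 981645.83 − 981780.53 + 0.3086×767.3 − 0.04193×2.62×767.3 = 17.80 mGal
Δg_SB(B) = 981638.50 − 981780.53 + 0.3086×422.3 − 0.04193×2.62×422.3 = -58.10 mGal
Difference = -58.10 − (17.80) = -75.90 mGal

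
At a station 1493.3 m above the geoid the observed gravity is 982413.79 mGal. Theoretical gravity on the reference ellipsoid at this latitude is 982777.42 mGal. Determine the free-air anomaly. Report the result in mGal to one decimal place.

97.2

Free-air correction = 0.3086 × 1493.3 = 460.83 mGal
Free-air anomaly = 982413.79 − 982777.42 + (460.83) = 97.20 mGal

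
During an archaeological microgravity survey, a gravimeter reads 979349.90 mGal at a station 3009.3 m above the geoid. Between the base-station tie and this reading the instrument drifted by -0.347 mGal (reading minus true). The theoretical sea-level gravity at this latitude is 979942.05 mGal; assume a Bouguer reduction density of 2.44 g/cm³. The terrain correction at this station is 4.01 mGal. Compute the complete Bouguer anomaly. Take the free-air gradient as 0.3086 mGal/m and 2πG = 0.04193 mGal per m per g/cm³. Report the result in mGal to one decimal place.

Drift-corrected reading = 979349.90 − (-0.347) = 979350.247 mGal
Free-air correction = 0.3086 × 3009.3 = 928.67 mGal
Free-air anomaly = 979350.247 − 979942.05 + (928.67) = 336.867 mGal
Bouguer slab correction = 0.04193 × 2.44 × 3009.3 = 307.88 mGal
Simple Bouguer anomaly = 336.867 − (307.88) = 28.987 mGal
Complete Bouguer anomaly = 28.987 + 4.01 = 32.997 mGal

33.0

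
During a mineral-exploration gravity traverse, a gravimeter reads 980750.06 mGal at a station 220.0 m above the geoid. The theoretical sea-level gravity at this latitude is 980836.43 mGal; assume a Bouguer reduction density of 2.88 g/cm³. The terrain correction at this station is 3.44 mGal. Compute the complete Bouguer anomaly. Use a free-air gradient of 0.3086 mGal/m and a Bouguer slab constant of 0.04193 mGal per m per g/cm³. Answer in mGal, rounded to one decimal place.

Free-air correction = 0.3086 × 220.0 = 67.89 mGal
Free-air anomaly = 980750.06 − 980836.43 + (67.89) = -18.48 mGal
Bouguer slab correction = 0.04193 × 2.88 × 220.0 = 26.57 mGal
Simple Bouguer anomaly = -18.48 − (26.57) = -45.05 mGal
Complete Bouguer anomaly = -45.05 + 3.44 = -41.61 mGal

-41.6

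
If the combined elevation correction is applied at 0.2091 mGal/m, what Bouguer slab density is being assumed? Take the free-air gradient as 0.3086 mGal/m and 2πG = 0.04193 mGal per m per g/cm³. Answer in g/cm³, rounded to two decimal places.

0.2091 = 0.3086 − 0.04193 × ρ
ρ = (0.3086 − 0.2091) / 0.04193 = 2.37 g/cm³

2.37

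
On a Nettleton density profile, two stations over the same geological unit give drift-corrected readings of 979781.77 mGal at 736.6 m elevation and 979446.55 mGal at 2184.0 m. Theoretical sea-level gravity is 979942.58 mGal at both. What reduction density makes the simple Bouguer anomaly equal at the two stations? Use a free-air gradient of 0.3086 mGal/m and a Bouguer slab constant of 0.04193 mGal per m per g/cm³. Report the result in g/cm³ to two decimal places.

1.84

Δg_obs = 979446.55 − 979781.77 = -335.22 mGal over Δh = 2184.0 − 736.6 = 1447.4 m
Equal Bouguer anomalies ⇒ Δg_obs + (0.3086 − 0.04193ρ)·Δh = 0
0.3086 − 0.04193ρ = −Δg_obs/Δh = 0.23160
ρ = (0.3086 − 0.23160) / 0.04193 = 1.84 g/cm³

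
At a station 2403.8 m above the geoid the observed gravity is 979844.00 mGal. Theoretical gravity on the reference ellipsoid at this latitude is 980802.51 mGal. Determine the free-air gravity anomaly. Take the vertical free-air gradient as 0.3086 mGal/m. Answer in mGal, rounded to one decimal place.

-216.7

Free-air correction = 0.3086 × 2403.8 = 741.81 mGal
Free-air anomaly = 979844.00 − 980802.51 + (741.81) = -216.70 mGal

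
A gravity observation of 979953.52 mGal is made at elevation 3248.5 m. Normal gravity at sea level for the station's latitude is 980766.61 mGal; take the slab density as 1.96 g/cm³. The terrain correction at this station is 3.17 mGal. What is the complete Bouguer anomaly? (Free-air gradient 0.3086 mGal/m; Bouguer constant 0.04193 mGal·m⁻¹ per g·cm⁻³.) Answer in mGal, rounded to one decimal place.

-74.4

Free-air correction = 0.3086 × 3248.5 = 1002.49 mGal
Free-air anomaly = 979953.52 − 980766.61 + (1002.49) = 189.40 mGal
Bouguer slab correction = 0.04193 × 1.96 × 3248.5 = 266.97 mGal
Simple Bouguer anomaly = 189.40 − (266.97) = -77.57 mGal
Complete Bouguer anomaly = -77.57 + 3.17 = -74.40 mGal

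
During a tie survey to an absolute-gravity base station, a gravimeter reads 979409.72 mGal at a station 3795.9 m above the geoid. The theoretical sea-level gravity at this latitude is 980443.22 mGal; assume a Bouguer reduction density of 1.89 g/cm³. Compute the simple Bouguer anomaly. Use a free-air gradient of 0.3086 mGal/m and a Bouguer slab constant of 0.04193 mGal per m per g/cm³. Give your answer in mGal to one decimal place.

Free-air correction = 0.3086 × 3795.9 = 1171.41 mGal
Free-air anomaly = 979409.72 − 980443.22 + (1171.41) = 137.91 mGal
Bouguer slab correction = 0.04193 × 1.89 × 3795.9 = 300.82 mGal
Simple Bouguer anomaly = 137.91 − (300.82) = -162.91 mGal

-162.9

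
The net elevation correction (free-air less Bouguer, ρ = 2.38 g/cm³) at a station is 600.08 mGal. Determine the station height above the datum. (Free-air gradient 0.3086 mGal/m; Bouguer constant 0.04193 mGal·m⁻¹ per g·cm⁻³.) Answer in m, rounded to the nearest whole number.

Combined gradient = 0.3086 − 0.04193 × 2.38 = 0.2088066 mGal/m
h = 600.08 / 0.2088066 = 2873.86 m

2874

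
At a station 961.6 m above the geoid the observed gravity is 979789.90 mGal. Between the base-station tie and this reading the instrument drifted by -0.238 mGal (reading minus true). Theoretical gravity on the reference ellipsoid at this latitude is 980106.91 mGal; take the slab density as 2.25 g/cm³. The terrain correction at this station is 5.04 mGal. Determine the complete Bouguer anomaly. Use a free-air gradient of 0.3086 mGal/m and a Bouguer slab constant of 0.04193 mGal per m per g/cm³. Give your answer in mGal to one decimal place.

-105.7

Drift-corrected reading = 979789.90 − (-0.238) = 979790.138 mGal
Free-air correction = 0.3086 × 961.6 = 296.75 mGal
Free-air anomaly = 979790.138 − 980106.91 + (296.75) = -20.022 mGal
Bouguer slab correction = 0.04193 × 2.25 × 961.6 = 90.72 mGal
Simple Bouguer anomaly = -20.022 − (90.72) = -110.742 mGal
Complete Bouguer anomaly = -110.742 + 5.04 = -105.702 mGal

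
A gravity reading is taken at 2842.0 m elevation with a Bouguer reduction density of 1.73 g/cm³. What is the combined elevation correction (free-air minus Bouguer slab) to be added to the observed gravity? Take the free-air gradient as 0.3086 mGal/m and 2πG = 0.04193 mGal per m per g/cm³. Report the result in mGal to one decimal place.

Combined gradient = 0.3086 − 0.04193 × 1.73 = 0.2360611 mGal/m
Combined elevation correction = 0.2360611 × 2842.0 = 670.9 mGal

670.9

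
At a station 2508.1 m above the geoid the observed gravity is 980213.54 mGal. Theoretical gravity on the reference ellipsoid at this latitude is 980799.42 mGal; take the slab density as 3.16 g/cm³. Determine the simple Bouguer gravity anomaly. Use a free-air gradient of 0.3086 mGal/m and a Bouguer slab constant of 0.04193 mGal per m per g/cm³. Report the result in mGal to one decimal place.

Free-air correction = 0.3086 × 2508.1 = 774.00 mGal
Free-air anomaly = 980213.54 − 980799.42 + (774.00) = 188.12 mGal
Bouguer slab correction = 0.04193 × 3.16 × 2508.1 = 332.32 mGal
Simple Bouguer anomaly = 188.12 − (332.32) = -144.20 mGal

-144.2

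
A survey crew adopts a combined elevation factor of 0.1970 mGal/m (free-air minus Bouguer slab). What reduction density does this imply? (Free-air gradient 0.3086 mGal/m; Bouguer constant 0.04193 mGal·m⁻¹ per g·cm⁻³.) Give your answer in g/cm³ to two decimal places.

0.1970 = 0.3086 − 0.04193 × ρ
ρ = (0.3086 − 0.1970) / 0.04193 = 2.66 g/cm³

2.66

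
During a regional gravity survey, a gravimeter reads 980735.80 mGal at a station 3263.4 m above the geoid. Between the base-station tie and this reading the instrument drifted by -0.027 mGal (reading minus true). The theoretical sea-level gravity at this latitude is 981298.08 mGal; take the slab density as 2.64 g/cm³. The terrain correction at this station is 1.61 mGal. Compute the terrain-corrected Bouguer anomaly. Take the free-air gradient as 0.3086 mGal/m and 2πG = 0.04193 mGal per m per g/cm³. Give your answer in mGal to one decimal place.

85.2

Drift-corrected reading = 980735.80 − (-0.027) = 980735.827 mGal
Free-air correction = 0.3086 × 3263.4 = 1007.09 mGal
Free-air anomaly = 980735.827 − 981298.08 + (1007.09) = 444.837 mGal
Bouguer slab correction = 0.04193 × 2.64 × 3263.4 = 361.24 mGal
Simple Bouguer anomaly = 444.837 − (361.24) = 83.597 mGal
Complete Bouguer anomaly = 83.597 + 1.61 = 85.207 mGal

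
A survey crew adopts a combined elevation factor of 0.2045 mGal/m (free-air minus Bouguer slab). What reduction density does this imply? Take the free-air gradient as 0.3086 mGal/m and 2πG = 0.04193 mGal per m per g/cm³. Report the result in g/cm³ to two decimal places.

2.48

0.2045 = 0.3086 − 0.04193 × ρ
ρ = (0.3086 − 0.2045) / 0.04193 = 2.48 g/cm³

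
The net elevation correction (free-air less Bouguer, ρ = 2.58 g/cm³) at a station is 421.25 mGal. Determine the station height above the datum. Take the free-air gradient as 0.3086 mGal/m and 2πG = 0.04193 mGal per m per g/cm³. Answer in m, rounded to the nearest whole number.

2102

Combined gradient = 0.3086 − 0.04193 × 2.58 = 0.2004206 mGal/m
h = 421.25 / 0.2004206 = 2101.83 m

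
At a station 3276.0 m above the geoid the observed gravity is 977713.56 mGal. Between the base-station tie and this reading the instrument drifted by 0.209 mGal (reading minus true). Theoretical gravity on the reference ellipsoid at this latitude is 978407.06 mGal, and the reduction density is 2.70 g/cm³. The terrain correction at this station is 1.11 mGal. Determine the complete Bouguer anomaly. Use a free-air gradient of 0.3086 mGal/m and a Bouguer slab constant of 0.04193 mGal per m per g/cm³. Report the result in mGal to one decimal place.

-52.5

Drift-corrected reading = 977713.56 − (0.209) = 977713.351 mGal
Free-air correction = 0.3086 × 3276.0 = 1010.97 mGal
Free-air anomaly = 977713.351 − 978407.06 + (1010.97) = 317.261 mGal
Bouguer slab correction = 0.04193 × 2.70 × 3276.0 = 370.88 mGal
Simple Bouguer anomaly = 317.261 − (370.88) = -53.619 mGal
Complete Bouguer anomaly = -53.619 + 1.11 = -52.509 mGal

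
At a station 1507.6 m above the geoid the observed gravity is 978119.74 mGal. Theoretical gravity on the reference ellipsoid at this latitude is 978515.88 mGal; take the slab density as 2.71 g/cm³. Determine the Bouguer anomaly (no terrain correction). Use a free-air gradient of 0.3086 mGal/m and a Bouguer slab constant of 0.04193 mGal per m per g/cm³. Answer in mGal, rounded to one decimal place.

-102.2

Free-air correction = 0.3086 × 1507.6 = 465.25 mGal
Free-air anomaly = 978119.74 − 978515.88 + (465.25) = 69.11 mGal
Bouguer slab correction = 0.04193 × 2.71 × 1507.6 = 171.31 mGal
Simple Bouguer anomaly = 69.11 − (171.31) = -102.20 mGal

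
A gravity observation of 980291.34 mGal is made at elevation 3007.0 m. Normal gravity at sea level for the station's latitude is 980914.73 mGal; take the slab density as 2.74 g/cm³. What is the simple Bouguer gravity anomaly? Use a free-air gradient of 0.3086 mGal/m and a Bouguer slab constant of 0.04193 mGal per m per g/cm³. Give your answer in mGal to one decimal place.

-40.9

Free-air correction = 0.3086 × 3007.0 = 927.96 mGal
Free-air anomaly = 980291.34 − 980914.73 + (927.96) = 304.57 mGal
Bouguer slab correction = 0.04193 × 2.74 × 3007.0 = 345.47 mGal
Simple Bouguer anomaly = 304.57 − (345.47) = -40.90 mGal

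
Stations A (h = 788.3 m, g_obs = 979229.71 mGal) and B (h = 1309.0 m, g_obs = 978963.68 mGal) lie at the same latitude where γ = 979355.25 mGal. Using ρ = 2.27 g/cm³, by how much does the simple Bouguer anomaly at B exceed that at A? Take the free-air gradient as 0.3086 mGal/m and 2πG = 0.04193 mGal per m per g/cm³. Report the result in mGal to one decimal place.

-154.9

Δg_SB(A) = 979229.71 − 979355.25 + 0.3086×788.3 − 0.04193×2.27×788.3 = 42.70 mGal
Δg_SB(B) = 978963.68 − 979355.25 + 0.3086×1309.0 − 0.04193×2.27×1309.0 = -112.20 mGal
Difference = -112.20 − (42.70) = -154.90 mGal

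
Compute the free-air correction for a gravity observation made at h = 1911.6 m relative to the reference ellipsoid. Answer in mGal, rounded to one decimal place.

589.9

Free-air correction = 0.3086 × 1911.6 = 589.9 mGal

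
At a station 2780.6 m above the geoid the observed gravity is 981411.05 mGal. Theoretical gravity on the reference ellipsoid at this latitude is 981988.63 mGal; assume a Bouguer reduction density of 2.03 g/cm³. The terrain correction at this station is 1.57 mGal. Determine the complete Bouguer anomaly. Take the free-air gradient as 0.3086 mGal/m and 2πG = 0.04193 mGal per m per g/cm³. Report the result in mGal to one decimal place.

45.4

Free-air correction = 0.3086 × 2780.6 = 858.09 mGal
Free-air anomaly = 981411.05 − 981988.63 + (858.09) = 280.51 mGal
Bouguer slab correction = 0.04193 × 2.03 × 2780.6 = 236.68 mGal
Simple Bouguer anomaly = 280.51 − (236.68) = 43.83 mGal
Complete Bouguer anomaly = 43.83 + 1.57 = 45.40 mGal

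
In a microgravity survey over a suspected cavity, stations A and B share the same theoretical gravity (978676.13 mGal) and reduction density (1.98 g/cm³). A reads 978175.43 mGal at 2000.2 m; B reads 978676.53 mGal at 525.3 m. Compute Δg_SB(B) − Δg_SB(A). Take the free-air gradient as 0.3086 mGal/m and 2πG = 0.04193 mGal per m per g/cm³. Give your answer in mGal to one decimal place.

Δg_SB(A) = 978175.43 − 978676.13 + 0.3086×2000.2 − 0.04193×1.98×2000.2 = -49.50 mGal
Δg_SB(B) = 978676.53 − 978676.13 + 0.3086×525.3 − 0.04193×1.98×525.3 = 118.90 mGal
Difference = 118.90 − (-49.50) = 168.40 mGal

168.4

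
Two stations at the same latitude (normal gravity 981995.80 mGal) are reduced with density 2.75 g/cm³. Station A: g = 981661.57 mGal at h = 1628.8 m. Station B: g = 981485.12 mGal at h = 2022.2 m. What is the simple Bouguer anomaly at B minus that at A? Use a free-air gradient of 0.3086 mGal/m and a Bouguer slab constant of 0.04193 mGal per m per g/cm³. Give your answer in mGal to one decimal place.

Δg_SB(A) = 981661.57 − 981995.80 + 0.3086×1628.8 − 0.04193×2.75×1628.8 = -19.40 mGal
Δg_SB(B) = 981485.12 − 981995.80 + 0.3086×2022.2 − 0.04193×2.75×2022.2 = -119.80 mGal
Difference = -119.80 − (-19.40) = -100.40 mGal

-100.4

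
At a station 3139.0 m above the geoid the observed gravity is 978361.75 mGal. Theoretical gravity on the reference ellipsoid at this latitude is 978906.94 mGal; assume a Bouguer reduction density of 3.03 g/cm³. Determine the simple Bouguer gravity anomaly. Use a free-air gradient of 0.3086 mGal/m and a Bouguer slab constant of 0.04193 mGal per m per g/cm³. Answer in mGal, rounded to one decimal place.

Free-air correction = 0.3086 × 3139.0 = 968.70 mGal
Free-air anomaly = 978361.75 − 978906.94 + (968.70) = 423.51 mGal
Bouguer slab correction = 0.04193 × 3.03 × 3139.0 = 398.80 mGal
Simple Bouguer anomaly = 423.51 − (398.80) = 24.71 mGal

24.7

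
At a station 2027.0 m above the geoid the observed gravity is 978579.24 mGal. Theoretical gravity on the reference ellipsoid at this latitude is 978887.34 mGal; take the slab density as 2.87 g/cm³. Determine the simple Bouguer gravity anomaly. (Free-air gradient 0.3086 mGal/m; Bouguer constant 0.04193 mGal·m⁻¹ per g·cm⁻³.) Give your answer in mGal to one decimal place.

Free-air correction = 0.3086 × 2027.0 = 625.53 mGal
Free-air anomaly = 978579.24 − 978887.34 + (625.53) = 317.43 mGal
Bouguer slab correction = 0.04193 × 2.87 × 2027.0 = 243.93 mGal
Simple Bouguer anomaly = 317.43 − (243.93) = 73.50 mGal

73.5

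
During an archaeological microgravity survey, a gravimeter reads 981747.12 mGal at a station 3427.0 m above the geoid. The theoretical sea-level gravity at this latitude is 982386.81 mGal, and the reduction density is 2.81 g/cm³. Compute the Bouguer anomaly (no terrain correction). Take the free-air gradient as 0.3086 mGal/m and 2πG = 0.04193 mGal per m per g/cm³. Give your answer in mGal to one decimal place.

14.1

Free-air correction = 0.3086 × 3427.0 = 1057.57 mGal
Free-air anomaly = 981747.12 − 982386.81 + (1057.57) = 417.88 mGal
Bouguer slab correction = 0.04193 × 2.81 × 3427.0 = 403.78 mGal
Simple Bouguer anomaly = 417.88 − (403.78) = 14.10 mGal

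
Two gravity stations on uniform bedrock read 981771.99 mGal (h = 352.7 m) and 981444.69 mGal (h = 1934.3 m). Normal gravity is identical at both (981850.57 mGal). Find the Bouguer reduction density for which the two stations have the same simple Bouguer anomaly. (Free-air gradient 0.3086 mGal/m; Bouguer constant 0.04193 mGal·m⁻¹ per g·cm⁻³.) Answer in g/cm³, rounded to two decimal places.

Δg_obs = 981444.69 − 981771.99 = -327.30 mGal over Δh = 1934.3 − 352.7 = 1581.6 m
Equal Bouguer anomalies ⇒ Δg_obs + (0.3086 − 0.04193ρ)·Δh = 0
0.3086 − 0.04193ρ = −Δg_obs/Δh = 0.20694
ρ = (0.3086 − 0.20694) / 0.04193 = 2.42 g/cm³

2.42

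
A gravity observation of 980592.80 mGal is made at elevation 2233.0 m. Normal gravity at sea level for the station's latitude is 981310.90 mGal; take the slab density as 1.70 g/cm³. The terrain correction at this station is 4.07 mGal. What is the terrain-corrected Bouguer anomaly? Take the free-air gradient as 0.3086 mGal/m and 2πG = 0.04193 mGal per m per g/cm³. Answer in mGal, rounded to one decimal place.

-184.1

Free-air correction = 0.3086 × 2233.0 = 689.10 mGal
Free-air anomaly = 980592.80 − 981310.90 + (689.10) = -29.00 mGal
Bouguer slab correction = 0.04193 × 1.70 × 2233.0 = 159.17 mGal
Simple Bouguer anomaly = -29.00 − (159.17) = -188.17 mGal
Complete Bouguer anomaly = -188.17 + 4.07 = -184.10 mGal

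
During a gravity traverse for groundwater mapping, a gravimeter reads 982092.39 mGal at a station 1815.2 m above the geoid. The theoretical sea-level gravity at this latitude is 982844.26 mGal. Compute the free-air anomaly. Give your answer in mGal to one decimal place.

-191.7

Free-air correction = 0.3086 × 1815.2 = 560.17 mGal
Free-air anomaly = 982092.39 − 982844.26 + (560.17) = -191.70 mGal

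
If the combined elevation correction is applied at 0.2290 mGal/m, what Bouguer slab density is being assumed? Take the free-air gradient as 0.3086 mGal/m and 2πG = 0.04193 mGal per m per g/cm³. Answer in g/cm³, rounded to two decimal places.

0.2290 = 0.3086 − 0.04193 × ρ
ρ = (0.3086 − 0.2290) / 0.04193 = 1.90 g/cm³

1.90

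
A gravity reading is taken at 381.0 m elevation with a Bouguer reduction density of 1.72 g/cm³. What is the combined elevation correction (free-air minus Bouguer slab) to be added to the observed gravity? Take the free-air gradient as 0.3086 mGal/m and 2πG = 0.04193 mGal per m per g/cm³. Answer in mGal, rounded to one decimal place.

Combined gradient = 0.3086 − 0.04193 × 1.72 = 0.2364804 mGal/m
Combined elevation correction = 0.2364804 × 381.0 = 90.1 mGal

90.1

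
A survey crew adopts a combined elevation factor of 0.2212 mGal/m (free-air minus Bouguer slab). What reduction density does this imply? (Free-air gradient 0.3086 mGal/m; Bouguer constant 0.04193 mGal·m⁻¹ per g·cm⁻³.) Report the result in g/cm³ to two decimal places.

2.08

0.2212 = 0.3086 − 0.04193 × ρ
ρ = (0.3086 − 0.2212) / 0.04193 = 2.08 g/cm³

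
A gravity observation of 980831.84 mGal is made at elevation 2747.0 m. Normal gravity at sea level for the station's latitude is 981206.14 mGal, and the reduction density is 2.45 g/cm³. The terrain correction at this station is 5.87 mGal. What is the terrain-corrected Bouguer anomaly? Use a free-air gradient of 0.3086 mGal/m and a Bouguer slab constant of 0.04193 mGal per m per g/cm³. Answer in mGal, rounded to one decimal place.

Free-air correction = 0.3086 × 2747.0 = 847.72 mGal
Free-air anomaly = 980831.84 − 981206.14 + (847.72) = 473.42 mGal
Bouguer slab correction = 0.04193 × 2.45 × 2747.0 = 282.20 mGal
Simple Bouguer anomaly = 473.42 − (282.20) = 191.22 mGal
Complete Bouguer anomaly = 191.22 + 5.87 = 197.09 mGal

197.1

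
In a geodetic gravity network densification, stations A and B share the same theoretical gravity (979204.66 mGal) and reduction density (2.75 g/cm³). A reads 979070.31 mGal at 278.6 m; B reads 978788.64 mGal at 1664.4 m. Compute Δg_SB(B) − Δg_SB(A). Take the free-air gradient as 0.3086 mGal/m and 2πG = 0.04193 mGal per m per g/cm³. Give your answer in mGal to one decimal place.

-13.8

Δg_SB(A) = 979070.31 − 979204.66 + 0.3086×278.6 − 0.04193×2.75×278.6 = -80.50 mGal
Δg_SB(B) = 978788.64 − 979204.66 + 0.3086×1664.4 − 0.04193×2.75×1664.4 = -94.30 mGal
Difference = -94.30 − (-80.50) = -13.80 mGal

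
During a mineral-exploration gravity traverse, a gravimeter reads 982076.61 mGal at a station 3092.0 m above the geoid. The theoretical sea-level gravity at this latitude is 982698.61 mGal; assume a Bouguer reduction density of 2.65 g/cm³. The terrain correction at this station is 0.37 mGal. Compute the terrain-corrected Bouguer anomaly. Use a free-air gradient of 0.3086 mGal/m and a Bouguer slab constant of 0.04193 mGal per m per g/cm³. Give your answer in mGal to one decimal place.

Free-air correction = 0.3086 × 3092.0 = 954.19 mGal
Free-air anomaly = 982076.61 − 982698.61 + (954.19) = 332.19 mGal
Bouguer slab correction = 0.04193 × 2.65 × 3092.0 = 343.57 mGal
Simple Bouguer anomaly = 332.19 − (343.57) = -11.38 mGal
Complete Bouguer anomaly = -11.38 + 0.37 = -11.01 mGal

-11.0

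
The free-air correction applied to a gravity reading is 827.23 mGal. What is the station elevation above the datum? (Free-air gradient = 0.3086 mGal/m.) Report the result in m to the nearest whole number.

h = 827.23 / 0.3086 = 2680.59 m

2681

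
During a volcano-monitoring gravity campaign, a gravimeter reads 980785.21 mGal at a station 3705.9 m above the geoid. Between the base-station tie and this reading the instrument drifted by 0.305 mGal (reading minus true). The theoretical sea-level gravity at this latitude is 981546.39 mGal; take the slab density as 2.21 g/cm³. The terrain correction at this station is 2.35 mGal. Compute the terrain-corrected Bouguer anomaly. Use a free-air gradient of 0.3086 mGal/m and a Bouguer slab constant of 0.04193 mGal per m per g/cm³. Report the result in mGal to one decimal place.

Drift-corrected reading = 980785.21 − (0.305) = 980784.905 mGal
Free-air correction = 0.3086 × 3705.9 = 1143.64 mGal
Free-air anomaly = 980784.905 − 981546.39 + (1143.64) = 382.155 mGal
Bouguer slab correction = 0.04193 × 2.21 × 3705.9 = 343.41 mGal
Simple Bouguer anomaly = 382.155 − (343.41) = 38.745 mGal
Complete Bouguer anomaly = 38.745 + 2.35 = 41.095 mGal

41.1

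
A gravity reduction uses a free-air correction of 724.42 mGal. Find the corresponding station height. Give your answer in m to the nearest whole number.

h = 724.42 / 0.3086 = 2347.44 m

2347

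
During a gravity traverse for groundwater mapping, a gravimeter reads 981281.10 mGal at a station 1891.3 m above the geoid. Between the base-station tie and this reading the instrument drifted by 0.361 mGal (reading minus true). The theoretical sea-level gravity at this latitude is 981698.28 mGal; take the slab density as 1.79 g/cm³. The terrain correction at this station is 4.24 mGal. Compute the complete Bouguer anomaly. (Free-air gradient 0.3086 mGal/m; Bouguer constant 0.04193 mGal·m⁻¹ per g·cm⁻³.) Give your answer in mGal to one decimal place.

Drift-corrected reading = 981281.10 − (0.361) = 981280.739 mGal
Free-air correction = 0.3086 × 1891.3 = 583.66 mGal
Free-air anomaly = 981280.739 − 981698.28 + (583.66) = 166.119 mGal
Bouguer slab correction = 0.04193 × 1.79 × 1891.3 = 141.95 mGal
Simple Bouguer anomaly = 166.119 − (141.95) = 24.169 mGal
Complete Bouguer anomaly = 24.169 + 4.24 = 28.409 mGal

28.4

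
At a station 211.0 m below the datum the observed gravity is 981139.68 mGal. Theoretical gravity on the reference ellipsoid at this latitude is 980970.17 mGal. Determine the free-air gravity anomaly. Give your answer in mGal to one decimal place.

104.4

Free-air correction = 0.3086 × -211.0 = -65.11 mGal
Free-air anomaly = 981139.68 − 980970.17 + (-65.11) = 104.40 mGal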